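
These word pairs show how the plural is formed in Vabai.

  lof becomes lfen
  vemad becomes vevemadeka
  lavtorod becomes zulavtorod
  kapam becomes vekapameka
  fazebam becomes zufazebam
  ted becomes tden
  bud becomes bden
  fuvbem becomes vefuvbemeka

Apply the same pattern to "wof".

wfen

"wof" has 1 vowel. The stems with 1 vowel (bud → bden, ted → tden, lof → lfen) delete the last vowel and add -en.
So wof → wfen.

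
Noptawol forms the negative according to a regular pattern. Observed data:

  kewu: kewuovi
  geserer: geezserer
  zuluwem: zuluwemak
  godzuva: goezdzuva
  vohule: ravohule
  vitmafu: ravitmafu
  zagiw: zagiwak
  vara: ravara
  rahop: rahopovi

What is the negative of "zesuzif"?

zesuzifak

"zesuzif" begins with z-. The stems beginning with z- (zagiw → zagiwak, zuluwem → zuluwemak) add -ak.
The other patterns: stems beginning with v- add the prefix ra-; stems beginning with g- insert -ez- after the first vowel; stems beginning with k- or r- add -ovi.
So zesuzif → zesuzifak.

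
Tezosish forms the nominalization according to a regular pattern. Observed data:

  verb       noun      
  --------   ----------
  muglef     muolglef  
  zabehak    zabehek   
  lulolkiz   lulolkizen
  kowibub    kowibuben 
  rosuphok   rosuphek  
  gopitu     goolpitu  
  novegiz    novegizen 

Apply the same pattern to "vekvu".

kowibub and gopitu both have last vowel 'u' yet inflect differently (kowibuben, goolpitu), so the last vowel is not what conditions the rule; the final letter is.
"vekvu" ends in -u. The one such stem in the data (gopitu → goolpitu) inserts -ol- after the first vowel (as does muglef), so the same rule applies.
The other patterns: stems ending in -b or -z add -en; stems ending in -k change the last vowel to 'e'.
So vekvu → veolkvu.

veolkvu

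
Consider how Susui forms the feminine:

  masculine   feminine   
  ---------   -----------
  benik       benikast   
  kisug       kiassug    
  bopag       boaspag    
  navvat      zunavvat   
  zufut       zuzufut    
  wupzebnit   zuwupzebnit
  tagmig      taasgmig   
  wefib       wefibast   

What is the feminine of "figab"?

figabast

zufut and kisug both have last vowel 'u' yet inflect differently (zuzufut, kiassug), so the last vowel is not what conditions the rule; the final letter is.
"figab" ends in -b. The one such stem in the data (wefib → wefibast) adds -ast, so the same rule applies.
The other patterns: stems ending in -t add the prefix zu-; stems ending in -g insert -as- after the first vowel.
So figab → figabast.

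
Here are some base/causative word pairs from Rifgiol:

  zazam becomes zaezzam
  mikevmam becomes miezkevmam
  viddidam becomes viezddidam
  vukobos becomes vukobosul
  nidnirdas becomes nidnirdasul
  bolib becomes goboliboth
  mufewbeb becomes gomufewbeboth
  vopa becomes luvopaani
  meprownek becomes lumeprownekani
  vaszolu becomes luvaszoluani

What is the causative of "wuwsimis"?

wuwsimisul

"wuwsimis" ends in -s. The stems ending in -s (vukobos → vukobosul, nidnirdas → nidnirdasul) add -ul.
So wuwsimis → wuwsimisul.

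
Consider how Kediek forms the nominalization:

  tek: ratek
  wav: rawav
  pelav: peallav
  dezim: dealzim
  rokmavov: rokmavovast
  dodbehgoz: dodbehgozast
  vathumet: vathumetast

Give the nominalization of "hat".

rahat

wav and pelav both end in -v yet inflect differently (rawav, peallav), so the final letter is not what conditions the rule; the number of vowels is.
"hat" has 1 vowel. The stems with 1 vowel (tek → ratek, wav → rawav) add the prefix ra-.
So hat → rahat.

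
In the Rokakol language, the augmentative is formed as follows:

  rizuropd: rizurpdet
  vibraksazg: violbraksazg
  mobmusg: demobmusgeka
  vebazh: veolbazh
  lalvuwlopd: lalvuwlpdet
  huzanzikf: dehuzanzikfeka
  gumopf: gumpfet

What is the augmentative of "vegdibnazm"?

vibraksazg and mobmusg both end in -g yet inflect differently (violbraksazg, demobmusgeka), so the final letter is not what conditions the rule; the second-to-last letter is.
"vegdibnazm" has second-to-last letter 'z'. The stems whose second-to-last letter is 'z' (vibraksazg → violbraksazg, vebazh → veolbazh) insert -ol- after the first vowel.
So vegdibnazm → veolgdibnazm.

veolgdibnazm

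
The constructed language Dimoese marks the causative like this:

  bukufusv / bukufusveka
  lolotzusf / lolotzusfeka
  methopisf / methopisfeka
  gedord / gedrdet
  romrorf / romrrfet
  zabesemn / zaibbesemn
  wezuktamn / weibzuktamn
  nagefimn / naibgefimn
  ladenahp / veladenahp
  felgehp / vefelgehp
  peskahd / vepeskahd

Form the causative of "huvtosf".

huvtosfeka

"huvtosf" has second-to-last letter 's'. The stems whose second-to-last letter is 's' (bukufusv → bukufusveka, lolotzusf → lolotzusfeka, methopisf → methopisfeka) add -eka.
The other patterns: stems whose second-to-last letter is 'r' delete the last vowel and add -et; stems whose second-to-last letter is 'm' insert -ib- after the first vowel; stems whose second-to-last letter is 'h' add the prefix ve-.
So huvtosf → huvtosfeka.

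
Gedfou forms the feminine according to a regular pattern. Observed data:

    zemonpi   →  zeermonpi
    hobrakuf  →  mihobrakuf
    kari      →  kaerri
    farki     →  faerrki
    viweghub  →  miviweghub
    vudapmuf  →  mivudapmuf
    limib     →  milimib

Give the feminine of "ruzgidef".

kari and limib both have last vowel 'i' yet inflect differently (kaerri, milimib), so the last vowel is not what conditions the rule; the final letter is.
"ruzgidef" ends in -f. The stems ending in -f (vudapmuf → mivudapmuf, hobrakuf → mihobrakuf) add the prefix mi-.
So ruzgidef → miruzgidef.

miruzgidef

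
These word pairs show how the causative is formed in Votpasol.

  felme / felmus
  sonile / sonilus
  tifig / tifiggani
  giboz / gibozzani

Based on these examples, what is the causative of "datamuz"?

datamuzzani

felme and giboz both have 2 vowels yet inflect differently (felmus, gibozzani), so the number of vowels is not what conditions the rule; the final letter is.
"datamuz" ends in -z. The one such stem in the data (giboz → gibozzani) doubles the final consonant and adds -ani (as does tifig), so the same rule applies.
So datamuz → datamuzzani.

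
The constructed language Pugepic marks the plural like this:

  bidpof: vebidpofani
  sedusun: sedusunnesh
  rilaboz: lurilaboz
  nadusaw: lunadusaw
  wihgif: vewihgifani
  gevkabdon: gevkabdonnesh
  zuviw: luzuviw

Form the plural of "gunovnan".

gunovnannesh

"gunovnan" ends in -n. The stems ending in -n (gevkabdon → gevkabdonnesh, sedusun → sedusunnesh) double the final consonant and add -esh.
The other patterns: stems ending in -f add ve- … -ani around the stem; stems ending in -w or -z add the prefix lu-.
So gunovnan → gunovnannesh.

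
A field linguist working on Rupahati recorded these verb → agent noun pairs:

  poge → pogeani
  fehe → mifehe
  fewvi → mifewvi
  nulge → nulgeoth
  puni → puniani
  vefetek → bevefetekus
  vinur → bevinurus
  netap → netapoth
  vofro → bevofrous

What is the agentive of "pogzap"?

fewvi and puni both end in -i yet inflect differently (mifewvi, puniani), so the final letter is not what conditions the rule; the first letter is.
"pogzap" begins with p-. The stems beginning with p- (puni → puniani, poge → pogeani) add -ani.
The other patterns: stems beginning with f- add the prefix mi-; stems beginning with v- add be- … -us around the stem; stems beginning with n- add -oth.
So pogzap → pogzapani.

pogzapani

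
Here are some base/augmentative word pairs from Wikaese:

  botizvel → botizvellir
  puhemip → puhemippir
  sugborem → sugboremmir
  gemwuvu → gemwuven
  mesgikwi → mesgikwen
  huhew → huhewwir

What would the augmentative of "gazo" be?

gazen

mesgikwi and puhemip both have last vowel 'i' yet inflect differently (mesgikwen, puhemippir), so the last vowel is not what conditions the rule; whether the stem ends in a vowel or a consonant is.
"gazo" ends in a vowel. The stems ending in a vowel (gemwuvu → gemwuven, mesgikwi → mesgikwen) drop the final letter and add -en.
So gazo → gazen.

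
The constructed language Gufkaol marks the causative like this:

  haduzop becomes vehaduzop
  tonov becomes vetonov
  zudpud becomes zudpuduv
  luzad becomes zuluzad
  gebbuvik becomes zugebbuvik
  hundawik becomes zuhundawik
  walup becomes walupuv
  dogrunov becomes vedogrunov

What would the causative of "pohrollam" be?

walup and haduzop both end in -p yet inflect differently (walupuv, vehaduzop), so the final letter is not what conditions the rule; the last vowel is.
"pohrollam" has last vowel 'a'. The one such stem in the data (luzad → zuluzad) adds the prefix zu-, so the same rule applies.
The other patterns: stems whose last vowel is 'u' add -uv; stems whose last vowel is 'o' add the prefix ve-.
So pohrollam → zupohrollam.

zupohrollam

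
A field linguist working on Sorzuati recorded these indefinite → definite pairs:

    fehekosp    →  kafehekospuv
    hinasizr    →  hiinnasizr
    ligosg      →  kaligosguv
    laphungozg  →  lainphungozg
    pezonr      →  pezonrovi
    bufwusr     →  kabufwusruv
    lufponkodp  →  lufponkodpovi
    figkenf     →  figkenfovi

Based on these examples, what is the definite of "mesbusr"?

"mesbusr" has second-to-last letter 's'. The stems whose second-to-last letter is 's' (fehekosp → kafehekospuv, bufwusr → kabufwusruv, ligosg → kaligosguv) add ka- … -uv around the stem.
The other patterns: stems whose second-to-last letter is 'z' insert -in- after the first vowel; stems whose second-to-last letter is 'd' or 'n' add -ovi.
So mesbusr → kamesbusruv.

kamesbusruv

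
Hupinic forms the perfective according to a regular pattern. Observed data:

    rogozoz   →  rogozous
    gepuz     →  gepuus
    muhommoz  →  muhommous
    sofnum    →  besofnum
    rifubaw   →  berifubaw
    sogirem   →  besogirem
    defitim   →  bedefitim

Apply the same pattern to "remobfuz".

remobfuus

"remobfuz" ends in -z. The stems ending in -z (rogozoz → rogozous, gepuz → gepuus, muhommoz → muhommous) drop the final letter and add -us.
So remobfuz → remobfuus.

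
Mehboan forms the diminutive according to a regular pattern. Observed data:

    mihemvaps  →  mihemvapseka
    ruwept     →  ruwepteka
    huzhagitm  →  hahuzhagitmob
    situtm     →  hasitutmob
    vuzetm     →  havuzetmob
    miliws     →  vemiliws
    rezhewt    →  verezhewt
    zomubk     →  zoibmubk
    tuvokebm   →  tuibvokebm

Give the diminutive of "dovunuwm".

mihemvaps and miliws both end in -s yet inflect differently (mihemvapseka, vemiliws), so the final letter is not what conditions the rule; the second-to-last letter is.
"dovunuwm" has second-to-last letter 'w'. The stems whose second-to-last letter is 'w' (miliws → vemiliws, rezhewt → verezhewt) add the prefix ve-.
The other patterns: stems whose second-to-last letter is 'p' add -eka; stems whose second-to-last letter is 't' add ha- … -ob around the stem; stems whose second-to-last letter is 'b' insert -ib- after the first vowel.
So dovunuwm → vedovunuwm.

vedovunuwm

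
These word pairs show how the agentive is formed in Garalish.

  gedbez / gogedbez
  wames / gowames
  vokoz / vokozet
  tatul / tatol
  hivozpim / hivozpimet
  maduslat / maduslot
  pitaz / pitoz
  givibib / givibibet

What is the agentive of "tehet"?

gotehet

pitaz and vokoz both end in -z yet inflect differently (pitoz, vokozet), so the final letter is not what conditions the rule; the last vowel is.
"tehet" has last vowel 'e'. The stems whose last vowel is 'e' (wames → gowames, gedbez → gogedbez) add the prefix go-.
So tehet → gotehet.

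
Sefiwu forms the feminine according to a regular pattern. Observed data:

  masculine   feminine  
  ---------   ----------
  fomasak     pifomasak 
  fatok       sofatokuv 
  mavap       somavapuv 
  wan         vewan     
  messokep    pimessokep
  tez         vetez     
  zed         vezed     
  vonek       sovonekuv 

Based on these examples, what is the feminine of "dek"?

vedek

"dek" has 1 vowel. The stems with 1 vowel (wan → vewan, tez → vetez, zed → vezed) add the prefix ve-.
The other patterns: stems with 2 vowels add so- … -uv around the stem; stems with 3 vowels add the prefix pi-.
So dek → vedek.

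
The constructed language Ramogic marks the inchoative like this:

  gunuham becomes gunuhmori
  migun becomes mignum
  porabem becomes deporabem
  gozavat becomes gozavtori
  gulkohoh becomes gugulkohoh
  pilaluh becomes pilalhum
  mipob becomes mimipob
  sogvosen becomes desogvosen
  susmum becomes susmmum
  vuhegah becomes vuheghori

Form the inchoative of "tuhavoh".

gulkohoh and vuhegah both end in -h yet inflect differently (gugulkohoh, vuheghori), so the final letter is not what conditions the rule; the last vowel is.
"tuhavoh" has last vowel 'o'. The stems whose last vowel is 'o' (mipob → mimipob, gulkohoh → gugulkohoh) repeat the first consonant+vowel as a prefix.
So tuhavoh → tutuhavoh.

tutuhavoh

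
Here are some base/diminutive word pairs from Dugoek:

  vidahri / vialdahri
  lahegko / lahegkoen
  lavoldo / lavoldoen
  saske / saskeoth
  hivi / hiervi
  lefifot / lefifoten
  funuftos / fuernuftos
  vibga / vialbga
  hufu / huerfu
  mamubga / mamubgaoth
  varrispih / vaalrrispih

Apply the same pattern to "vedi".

vealdi

vibga and mamubga both end in -a yet inflect differently (vialbga, mamubgaoth), so the final letter is not what conditions the rule; the first letter is.
"vedi" begins with v-. The stems beginning with v- (varrispih → vaalrrispih, vibga → vialbga, vidahri → vialdahri) insert -al- after the first vowel.
The other patterns: stems beginning with m- or s- add -oth; stems beginning with l- add -en; stems beginning with f- or h- insert -er- after the first vowel.
So vedi → vealdi.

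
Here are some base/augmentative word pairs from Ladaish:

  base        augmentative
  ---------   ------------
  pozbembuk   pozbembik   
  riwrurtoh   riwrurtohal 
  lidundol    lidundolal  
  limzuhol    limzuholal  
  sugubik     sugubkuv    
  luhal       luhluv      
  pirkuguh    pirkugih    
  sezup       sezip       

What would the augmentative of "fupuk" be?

fupik

riwrurtoh and pirkuguh both end in -h yet inflect differently (riwrurtohal, pirkugih), so the final letter is not what conditions the rule; the last vowel is.
"fupuk" has last vowel 'u'. The stems whose last vowel is 'u' (sezup → sezip, pirkuguh → pirkugih, pozbembuk → pozbembik) change the last vowel to 'i'.
The other patterns: stems whose last vowel is 'o' add -al; stems whose last vowel is 'a' or 'i' delete the last vowel and add -uv.
So fupuk → fupik.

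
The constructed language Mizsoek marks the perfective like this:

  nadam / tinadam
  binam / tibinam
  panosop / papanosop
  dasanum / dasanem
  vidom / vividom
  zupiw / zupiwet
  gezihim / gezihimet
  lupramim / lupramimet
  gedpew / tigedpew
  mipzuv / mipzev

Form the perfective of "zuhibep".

tizuhibep

"zuhibep" has last vowel 'e'. The one such stem in the data (gedpew → tigedpew) adds the prefix ti-, so the same rule applies.
The other patterns: stems whose last vowel is 'i' add -et; stems whose last vowel is 'o' repeat the first consonant+vowel as a prefix; stems whose last vowel is 'u' change the last vowel to 'e'.
So zuhibep → tizuhibep.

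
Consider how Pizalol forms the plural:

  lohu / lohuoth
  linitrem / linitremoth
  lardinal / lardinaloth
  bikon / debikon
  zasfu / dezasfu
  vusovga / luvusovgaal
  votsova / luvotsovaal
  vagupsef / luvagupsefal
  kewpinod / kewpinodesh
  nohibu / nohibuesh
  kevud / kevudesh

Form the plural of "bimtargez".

lohu and zasfu both end in -u yet inflect differently (lohuoth, dezasfu), so the final letter is not what conditions the rule; the first letter is.
"bimtargez" begins with b-. The one such stem in the data (bikon → debikon) adds the prefix de-, so the same rule applies.
So bimtargez → debimtargez.

debimtargez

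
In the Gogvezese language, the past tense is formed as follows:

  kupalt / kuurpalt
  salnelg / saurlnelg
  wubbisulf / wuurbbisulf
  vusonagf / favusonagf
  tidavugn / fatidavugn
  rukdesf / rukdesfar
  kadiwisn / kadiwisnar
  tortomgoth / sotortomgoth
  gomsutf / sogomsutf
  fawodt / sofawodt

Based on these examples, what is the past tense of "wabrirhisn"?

wabrirhisnar

wubbisulf and vusonagf both end in -f yet inflect differently (wuurbbisulf, favusonagf), so the final letter is not what conditions the rule; the second-to-last letter is.
"wabrirhisn" has second-to-last letter 's'. The stems whose second-to-last letter is 's' (rukdesf → rukdesfar, kadiwisn → kadiwisnar) add -ar.
So wabrirhisn → wabrirhisnar.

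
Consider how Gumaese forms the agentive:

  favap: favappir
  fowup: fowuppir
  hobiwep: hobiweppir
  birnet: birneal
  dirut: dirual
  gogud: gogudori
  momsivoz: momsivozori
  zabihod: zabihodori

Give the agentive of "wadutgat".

hobiwep and birnet both have last vowel 'e' yet inflect differently (hobiweppir, birneal), so the last vowel is not what conditions the rule; the final letter is.
"wadutgat" ends in -t. The stems ending in -t (birnet → birneal, dirut → dirual) drop the final letter and add -al.
So wadutgat → wadutgaal.

wadutgaal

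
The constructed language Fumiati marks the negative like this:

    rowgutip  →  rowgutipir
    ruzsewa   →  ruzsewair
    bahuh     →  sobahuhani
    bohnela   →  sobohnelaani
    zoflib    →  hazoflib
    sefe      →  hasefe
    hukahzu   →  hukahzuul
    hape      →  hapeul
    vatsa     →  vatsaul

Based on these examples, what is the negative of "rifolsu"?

rifolsuir

ruzsewa and bohnela both end in -a yet inflect differently (ruzsewair, sobohnelaani), so the final letter is not what conditions the rule; the first letter is.
"rifolsu" begins with r-. The stems beginning with r- (rowgutip → rowgutipir, ruzsewa → ruzsewair) add -ir.
The other patterns: stems beginning with b- add so- … -ani around the stem; stems beginning with s- or z- add the prefix ha-; stems beginning with h- or v- add -ul.
So rifolsu → rifolsuir.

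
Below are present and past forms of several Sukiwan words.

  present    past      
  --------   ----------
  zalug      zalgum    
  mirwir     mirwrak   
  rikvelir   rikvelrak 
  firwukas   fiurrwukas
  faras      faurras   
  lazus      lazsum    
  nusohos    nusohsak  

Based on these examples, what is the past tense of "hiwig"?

hiwgak

lazus and faras both end in -s yet inflect differently (lazsum, faurras), so the final letter is not what conditions the rule; the last vowel is.
"hiwig" has last vowel 'i'. The stems whose last vowel is 'i' (rikvelir → rikvelrak, mirwir → mirwrak) delete the last vowel and add -ak.
The other patterns: stems whose last vowel is 'u' delete the last vowel and add -um; stems whose last vowel is 'a' insert -ur- after the first vowel.
So hiwig → hiwgak.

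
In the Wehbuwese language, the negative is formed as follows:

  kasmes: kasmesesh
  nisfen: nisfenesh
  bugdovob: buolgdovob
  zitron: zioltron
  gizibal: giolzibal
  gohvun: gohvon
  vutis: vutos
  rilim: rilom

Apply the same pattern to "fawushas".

"fawushas" has last vowel 'a'. The one such stem in the data (gizibal → giolzibal) inserts -ol- after the first vowel (as do bugdovob, zitron), so the same rule applies.
The other patterns: stems whose last vowel is 'e' add -esh; stems whose last vowel is 'i' or 'u' change the last vowel to 'o'.
So fawushas → faolwushas.

faolwushas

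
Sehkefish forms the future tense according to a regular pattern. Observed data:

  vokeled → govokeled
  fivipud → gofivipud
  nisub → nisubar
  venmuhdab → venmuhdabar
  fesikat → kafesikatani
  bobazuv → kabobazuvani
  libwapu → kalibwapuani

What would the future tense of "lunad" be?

fivipud and nisub both have last vowel 'u' yet inflect differently (gofivipud, nisubar), so the last vowel is not what conditions the rule; the final letter is.
"lunad" ends in -d. The stems ending in -d (vokeled → govokeled, fivipud → gofivipud) add the prefix go-.
So lunad → golunad.

golunad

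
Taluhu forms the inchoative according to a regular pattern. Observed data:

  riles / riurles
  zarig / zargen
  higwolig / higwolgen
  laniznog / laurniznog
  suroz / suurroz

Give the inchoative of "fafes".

zarig and laniznog both end in -g yet inflect differently (zargen, laurniznog), so the final letter is not what conditions the rule; the last vowel is.
"fafes" has last vowel 'e'. The one such stem in the data (riles → riurles) inserts -ur- after the first vowel (as do laniznog, suroz), so the same rule applies.
So fafes → faurfes.

faurfes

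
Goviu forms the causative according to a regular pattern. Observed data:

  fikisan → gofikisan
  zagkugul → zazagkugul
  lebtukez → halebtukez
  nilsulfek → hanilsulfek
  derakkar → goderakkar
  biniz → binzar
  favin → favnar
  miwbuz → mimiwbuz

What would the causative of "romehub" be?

roromehub

"romehub" has last vowel 'u'. The stems whose last vowel is 'u' (zagkugul → zazagkugul, miwbuz → mimiwbuz) repeat the first consonant+vowel as a prefix.
So romehub → roromehub.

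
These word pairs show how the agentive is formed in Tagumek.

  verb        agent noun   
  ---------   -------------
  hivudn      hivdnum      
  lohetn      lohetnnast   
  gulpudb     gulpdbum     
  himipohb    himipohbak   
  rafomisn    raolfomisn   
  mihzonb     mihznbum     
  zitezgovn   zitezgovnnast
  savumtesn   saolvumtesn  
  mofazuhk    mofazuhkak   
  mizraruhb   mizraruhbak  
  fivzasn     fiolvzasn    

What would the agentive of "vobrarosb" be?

savumtesn and zitezgovn both end in -n yet inflect differently (saolvumtesn, zitezgovnnast), so the final letter is not what conditions the rule; the second-to-last letter is.
"vobrarosb" has second-to-last letter 's'. The stems whose second-to-last letter is 's' (savumtesn → saolvumtesn, rafomisn → raolfomisn, fivzasn → fiolvzasn) insert -ol- after the first vowel.
The other patterns: stems whose second-to-last letter is 'h' add -ak; stems whose second-to-last letter is 't' or 'v' double the final consonant and add -ast; stems whose second-to-last letter is 'd' or 'n' delete the last vowel and add -um.
So vobrarosb → voolbrarosb.

voolbrarosb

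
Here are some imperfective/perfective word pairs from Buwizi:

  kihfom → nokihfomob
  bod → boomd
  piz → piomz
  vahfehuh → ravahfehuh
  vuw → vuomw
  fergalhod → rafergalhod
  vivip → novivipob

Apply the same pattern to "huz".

huomz

bod and fergalhod both end in -d yet inflect differently (boomd, rafergalhod), so the final letter is not what conditions the rule; the number of vowels is.
"huz" has 1 vowel. The stems with 1 vowel (piz → piomz, bod → boomd, vuw → vuomw) insert -om- after the first vowel.
So huz → huomz.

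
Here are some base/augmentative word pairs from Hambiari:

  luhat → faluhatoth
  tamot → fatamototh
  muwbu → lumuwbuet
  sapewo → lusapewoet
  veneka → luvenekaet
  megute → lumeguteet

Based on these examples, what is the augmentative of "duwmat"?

faduwmatoth

tamot and sapewo both have last vowel 'o' yet inflect differently (fatamototh, lusapewoet), so the last vowel is not what conditions the rule; whether the stem ends in a vowel or a consonant is.
"duwmat" ends in a consonant. The stems ending in a consonant (luhat → faluhatoth, tamot → fatamototh) add fa- … -oth around the stem.
The other pattern: stems ending in a vowel add lu- … -et around the stem.
So duwmat → faduwmatoth.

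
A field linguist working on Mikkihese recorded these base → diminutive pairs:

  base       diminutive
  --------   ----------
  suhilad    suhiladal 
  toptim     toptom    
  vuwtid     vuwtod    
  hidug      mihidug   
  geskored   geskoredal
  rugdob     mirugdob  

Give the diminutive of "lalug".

vuwtid and geskored both end in -d yet inflect differently (vuwtod, geskoredal), so the final letter is not what conditions the rule; the last vowel is.
"lalug" has last vowel 'u'. The one such stem in the data (hidug → mihidug) adds the prefix mi-, so the same rule applies.
So lalug → milalug.

milalug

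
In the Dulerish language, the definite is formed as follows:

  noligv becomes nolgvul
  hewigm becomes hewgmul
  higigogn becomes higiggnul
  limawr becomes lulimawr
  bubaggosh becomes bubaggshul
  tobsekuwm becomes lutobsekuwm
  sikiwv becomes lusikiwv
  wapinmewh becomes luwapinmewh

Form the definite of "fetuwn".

lufetuwn

tobsekuwm and hewigm both end in -m yet inflect differently (lutobsekuwm, hewgmul), so the final letter is not what conditions the rule; the second-to-last letter is.
"fetuwn" has second-to-last letter 'w'. The stems whose second-to-last letter is 'w' (wapinmewh → luwapinmewh, sikiwv → lusikiwv, limawr → lulimawr) add the prefix lu-.
The other pattern: stems whose second-to-last letter is 'g' or 's' delete the last vowel and add -ul.
So fetuwn → lufetuwn.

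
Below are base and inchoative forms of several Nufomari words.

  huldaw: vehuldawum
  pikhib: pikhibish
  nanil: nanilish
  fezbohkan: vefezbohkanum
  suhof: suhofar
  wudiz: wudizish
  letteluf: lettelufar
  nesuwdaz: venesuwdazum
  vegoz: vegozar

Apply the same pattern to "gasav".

nesuwdaz and wudiz both end in -z yet inflect differently (venesuwdazum, wudizish), so the final letter is not what conditions the rule; the last vowel is.
"gasav" has last vowel 'a'. The stems whose last vowel is 'a' (huldaw → vehuldawum, nesuwdaz → venesuwdazum, fezbohkan → vefezbohkanum) add ve- … -um around the stem.
So gasav → vegasavum.

vegasavum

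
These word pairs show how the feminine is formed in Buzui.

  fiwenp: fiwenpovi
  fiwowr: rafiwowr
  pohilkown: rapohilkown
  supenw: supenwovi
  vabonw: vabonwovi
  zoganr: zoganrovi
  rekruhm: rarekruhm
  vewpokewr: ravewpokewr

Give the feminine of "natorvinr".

natorvinrovi

zoganr and vewpokewr both end in -r yet inflect differently (zoganrovi, ravewpokewr), so the final letter is not what conditions the rule; the second-to-last letter is.
"natorvinr" has second-to-last letter 'n'. The stems whose second-to-last letter is 'n' (vabonw → vabonwovi, zoganr → zoganrovi, fiwenp → fiwenpovi) add -ovi.
So natorvinr → natorvinrovi.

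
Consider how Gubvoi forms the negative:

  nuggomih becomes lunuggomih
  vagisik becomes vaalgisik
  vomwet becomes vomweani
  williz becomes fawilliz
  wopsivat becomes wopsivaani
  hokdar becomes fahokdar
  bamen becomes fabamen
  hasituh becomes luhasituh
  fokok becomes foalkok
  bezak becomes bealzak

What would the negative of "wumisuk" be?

wopsivat and bezak both have last vowel 'a' yet inflect differently (wopsivaani, bealzak), so the last vowel is not what conditions the rule; the final letter is.
"wumisuk" ends in -k. The stems ending in -k (bezak → bealzak, vagisik → vaalgisik, fokok → foalkok) insert -al- after the first vowel.
So wumisuk → wualmisuk.

wualmisuk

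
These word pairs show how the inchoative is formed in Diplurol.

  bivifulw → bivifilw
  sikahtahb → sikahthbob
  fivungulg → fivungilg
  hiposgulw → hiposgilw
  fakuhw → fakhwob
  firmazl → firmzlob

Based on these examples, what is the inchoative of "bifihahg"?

hiposgulw and fakuhw both end in -w yet inflect differently (hiposgilw, fakhwob), so the final letter is not what conditions the rule; the second-to-last letter is.
"bifihahg" has second-to-last letter 'h'. The stems whose second-to-last letter is 'h' (sikahtahb → sikahthbob, fakuhw → fakhwob) delete the last vowel and add -ob.
So bifihahg → bifihhgob.

bifihhgob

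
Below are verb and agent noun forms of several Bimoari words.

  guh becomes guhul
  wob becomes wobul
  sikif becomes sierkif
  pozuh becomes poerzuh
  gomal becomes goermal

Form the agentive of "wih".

guh and pozuh both end in -h yet inflect differently (guhul, poerzuh), so the final letter is not what conditions the rule; the number of vowels is.
"wih" has 1 vowel. The stems with 1 vowel (guh → guhul, wob → wobul) add -ul.
The other pattern: stems with 2 vowels insert -er- after the first vowel.
So wih → wihul.

wihul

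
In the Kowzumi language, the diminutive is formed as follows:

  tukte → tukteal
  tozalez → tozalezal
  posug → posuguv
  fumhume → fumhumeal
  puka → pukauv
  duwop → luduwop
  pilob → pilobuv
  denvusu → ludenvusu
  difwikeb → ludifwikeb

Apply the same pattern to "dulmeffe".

pilob and difwikeb both end in -b yet inflect differently (pilobuv, ludifwikeb), so the final letter is not what conditions the rule; the first letter is.
"dulmeffe" begins with d-. The stems beginning with d- (duwop → luduwop, denvusu → ludenvusu, difwikeb → ludifwikeb) add the prefix lu-.
So dulmeffe → ludulmeffe.

ludulmeffe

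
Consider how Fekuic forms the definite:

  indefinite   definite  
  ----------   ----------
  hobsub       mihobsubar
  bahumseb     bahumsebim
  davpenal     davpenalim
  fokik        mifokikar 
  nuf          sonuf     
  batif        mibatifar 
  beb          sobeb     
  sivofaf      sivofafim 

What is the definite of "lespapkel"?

lespapkelim

"lespapkel" has 3 vowels. The stems with 3 vowels (sivofaf → sivofafim, davpenal → davpenalim, bahumseb → bahumsebim) add -im.
The other patterns: stems with 1 vowel add the prefix so-; stems with 2 vowels add mi- … -ar around the stem.
So lespapkel → lespapkelim.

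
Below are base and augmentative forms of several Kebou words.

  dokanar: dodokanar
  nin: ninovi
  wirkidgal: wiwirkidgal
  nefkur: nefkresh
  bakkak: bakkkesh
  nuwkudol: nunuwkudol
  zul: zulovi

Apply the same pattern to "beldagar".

bebeldagar

nefkur and dokanar both end in -r yet inflect differently (nefkresh, dodokanar), so the final letter is not what conditions the rule; the number of vowels is.
"beldagar" has 3 vowels. The stems with 3 vowels (dokanar → dodokanar, wirkidgal → wiwirkidgal, nuwkudol → nunuwkudol) repeat the first consonant+vowel as a prefix.
The other patterns: stems with 1 vowel add -ovi; stems with 2 vowels delete the last vowel and add -esh.
So beldagar → bebeldagar.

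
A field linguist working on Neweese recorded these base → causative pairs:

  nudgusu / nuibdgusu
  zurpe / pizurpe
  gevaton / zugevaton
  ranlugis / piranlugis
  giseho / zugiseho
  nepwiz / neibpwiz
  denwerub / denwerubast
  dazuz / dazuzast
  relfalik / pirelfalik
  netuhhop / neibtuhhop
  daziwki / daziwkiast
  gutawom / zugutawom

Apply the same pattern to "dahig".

dahigast

"dahig" begins with d-. The stems beginning with d- (daziwki → daziwkiast, dazuz → dazuzast, denwerub → denwerubast) add -ast.
The other patterns: stems beginning with n- insert -ib- after the first vowel; stems beginning with g- add the prefix zu-; stems beginning with r- or z- add the prefix pi-.
So dahig → dahigast.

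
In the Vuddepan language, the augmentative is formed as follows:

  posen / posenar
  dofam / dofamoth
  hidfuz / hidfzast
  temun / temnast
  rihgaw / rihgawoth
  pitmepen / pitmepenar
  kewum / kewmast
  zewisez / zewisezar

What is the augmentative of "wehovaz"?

wehovazoth

"wehovaz" has last vowel 'a'. The stems whose last vowel is 'a' (dofam → dofamoth, rihgaw → rihgawoth) add -oth.
The other patterns: stems whose last vowel is 'e' add -ar; stems whose last vowel is 'u' delete the last vowel and add -ast.
So wehovaz → wehovazoth.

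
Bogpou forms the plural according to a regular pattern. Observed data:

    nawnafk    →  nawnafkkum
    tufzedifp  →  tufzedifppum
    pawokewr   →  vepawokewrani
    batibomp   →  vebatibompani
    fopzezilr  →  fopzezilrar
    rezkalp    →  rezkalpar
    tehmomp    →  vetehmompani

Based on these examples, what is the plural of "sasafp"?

tufzedifp and rezkalp both end in -p yet inflect differently (tufzedifppum, rezkalpar), so the final letter is not what conditions the rule; the second-to-last letter is.
"sasafp" has second-to-last letter 'f'. The stems whose second-to-last letter is 'f' (nawnafk → nawnafkkum, tufzedifp → tufzedifppum) double the final consonant and add -um.
So sasafp → sasafppum.

sasafppum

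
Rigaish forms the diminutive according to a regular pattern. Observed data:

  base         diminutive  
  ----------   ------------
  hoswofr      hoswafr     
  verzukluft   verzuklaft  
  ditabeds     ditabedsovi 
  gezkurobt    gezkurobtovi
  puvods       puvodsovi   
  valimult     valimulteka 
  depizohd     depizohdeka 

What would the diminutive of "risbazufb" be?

verzukluft and gezkurobt both end in -t yet inflect differently (verzuklaft, gezkurobtovi), so the final letter is not what conditions the rule; the second-to-last letter is.
"risbazufb" has second-to-last letter 'f'. The stems whose second-to-last letter is 'f' (hoswofr → hoswafr, verzukluft → verzuklaft) change the last vowel to 'a'.
So risbazufb → risbazafb.

risbazafb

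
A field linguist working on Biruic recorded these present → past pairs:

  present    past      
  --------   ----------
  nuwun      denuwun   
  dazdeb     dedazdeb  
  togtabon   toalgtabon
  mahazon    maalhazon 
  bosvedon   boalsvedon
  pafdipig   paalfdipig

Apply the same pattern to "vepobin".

vealpobin

"vepobin" has 3 vowels. The stems with 3 vowels (togtabon → toalgtabon, mahazon → maalhazon, bosvedon → boalsvedon) insert -al- after the first vowel.
So vepobin → vealpobin.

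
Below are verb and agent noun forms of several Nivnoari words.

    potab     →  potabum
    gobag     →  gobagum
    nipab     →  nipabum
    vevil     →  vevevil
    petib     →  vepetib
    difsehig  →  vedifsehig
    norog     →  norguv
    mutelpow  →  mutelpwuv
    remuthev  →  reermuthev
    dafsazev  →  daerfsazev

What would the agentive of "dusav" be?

dusavum

potab and petib both end in -b yet inflect differently (potabum, vepetib), so the final letter is not what conditions the rule; the last vowel is.
"dusav" has last vowel 'a'. The stems whose last vowel is 'a' (potab → potabum, gobag → gobagum, nipab → nipabum) add -um.
The other patterns: stems whose last vowel is 'i' add the prefix ve-; stems whose last vowel is 'o' delete the last vowel and add -uv; stems whose last vowel is 'e' insert -er- after the first vowel.
So dusav → dusavum.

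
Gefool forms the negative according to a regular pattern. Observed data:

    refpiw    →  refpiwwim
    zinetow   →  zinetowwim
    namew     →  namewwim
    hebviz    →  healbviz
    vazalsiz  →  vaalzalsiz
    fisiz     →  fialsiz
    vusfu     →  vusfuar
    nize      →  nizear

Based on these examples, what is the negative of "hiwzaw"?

refpiw and hebviz both have last vowel 'i' yet inflect differently (refpiwwim, healbviz), so the last vowel is not what conditions the rule; the final letter is.
"hiwzaw" ends in -w. The stems ending in -w (refpiw → refpiwwim, zinetow → zinetowwim, namew → namewwim) double the final consonant and add -im.
So hiwzaw → hiwzawwim.

hiwzawwim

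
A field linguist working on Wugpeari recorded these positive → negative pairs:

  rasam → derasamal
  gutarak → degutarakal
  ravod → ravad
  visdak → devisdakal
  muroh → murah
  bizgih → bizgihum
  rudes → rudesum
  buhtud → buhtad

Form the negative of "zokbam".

muroh and bizgih both end in -h yet inflect differently (murah, bizgihum), so the final letter is not what conditions the rule; the last vowel is.
"zokbam" has last vowel 'a'. The stems whose last vowel is 'a' (rasam → derasamal, gutarak → degutarakal, visdak → devisdakal) add de- … -al around the stem.
So zokbam → dezokbamal.

dezokbamal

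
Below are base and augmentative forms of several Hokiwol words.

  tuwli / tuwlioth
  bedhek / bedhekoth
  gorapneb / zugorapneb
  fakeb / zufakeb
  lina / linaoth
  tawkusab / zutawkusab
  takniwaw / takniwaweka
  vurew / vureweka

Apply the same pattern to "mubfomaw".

mubfomaweka

takniwaw and tawkusab both have last vowel 'a' yet inflect differently (takniwaweka, zutawkusab), so the last vowel is not what conditions the rule; the final letter is.
"mubfomaw" ends in -w. The stems ending in -w (takniwaw → takniwaweka, vurew → vureweka) add -eka.
The other patterns: stems ending in -b add the prefix zu-; stems ending in -a, -i or -k add -oth.
So mubfomaw → mubfomaweka.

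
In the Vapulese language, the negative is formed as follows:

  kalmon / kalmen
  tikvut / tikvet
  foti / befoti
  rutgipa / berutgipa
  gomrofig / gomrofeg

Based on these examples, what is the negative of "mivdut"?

mivdet

foti and gomrofig both have last vowel 'i' yet inflect differently (befoti, gomrofeg), so the last vowel is not what conditions the rule; whether the stem ends in a vowel or a consonant is.
"mivdut" ends in a consonant. The stems ending in a consonant (gomrofig → gomrofeg, tikvut → tikvet, kalmon → kalmen) change the last vowel to 'e'.
So mivdut → mivdet.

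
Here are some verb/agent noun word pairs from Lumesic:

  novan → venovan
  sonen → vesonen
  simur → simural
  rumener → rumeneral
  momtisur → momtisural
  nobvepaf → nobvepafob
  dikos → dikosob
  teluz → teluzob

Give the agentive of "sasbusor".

sasbusoral

sonen and rumener both have last vowel 'e' yet inflect differently (vesonen, rumeneral), so the last vowel is not what conditions the rule; the final letter is.
"sasbusor" ends in -r. The stems ending in -r (simur → simural, rumener → rumeneral, momtisur → momtisural) add -al.
The other patterns: stems ending in -n add the prefix ve-; stems ending in -f, -s or -z add -ob.
So sasbusor → sasbusoral.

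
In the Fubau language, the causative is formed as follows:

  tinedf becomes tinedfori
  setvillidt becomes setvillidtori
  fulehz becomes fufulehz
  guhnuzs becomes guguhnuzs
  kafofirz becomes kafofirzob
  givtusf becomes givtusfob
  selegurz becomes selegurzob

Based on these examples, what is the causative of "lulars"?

fulehz and kafofirz both end in -z yet inflect differently (fufulehz, kafofirzob), so the final letter is not what conditions the rule; the second-to-last letter is.
"lulars" has second-to-last letter 'r'. The stems whose second-to-last letter is 'r' (kafofirz → kafofirzob, selegurz → selegurzob) add -ob.
The other patterns: stems whose second-to-last letter is 'd' add -ori; stems whose second-to-last letter is 'h' or 'z' repeat the first consonant+vowel as a prefix.
So lulars → lularsob.

lularsob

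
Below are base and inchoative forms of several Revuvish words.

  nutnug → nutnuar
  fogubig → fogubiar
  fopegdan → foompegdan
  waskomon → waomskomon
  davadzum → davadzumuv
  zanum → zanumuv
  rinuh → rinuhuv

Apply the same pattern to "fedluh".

fedluhuv

nutnug and davadzum both have last vowel 'u' yet inflect differently (nutnuar, davadzumuv), so the last vowel is not what conditions the rule; the final letter is.
"fedluh" ends in -h. The one such stem in the data (rinuh → rinuhuv) adds -uv, so the same rule applies.
So fedluh → fedluhuv.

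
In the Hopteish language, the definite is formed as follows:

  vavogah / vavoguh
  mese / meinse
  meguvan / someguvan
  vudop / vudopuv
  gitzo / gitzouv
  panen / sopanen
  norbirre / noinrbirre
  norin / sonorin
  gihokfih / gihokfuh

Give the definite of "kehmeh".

kehmuh

meguvan and vavogah both have last vowel 'a' yet inflect differently (someguvan, vavoguh), so the last vowel is not what conditions the rule; the final letter is.
"kehmeh" ends in -h. The stems ending in -h (vavogah → vavoguh, gihokfih → gihokfuh) change the last vowel to 'u'.
The other patterns: stems ending in -n add the prefix so-; stems ending in -e insert -in- after the first vowel; stems ending in -o or -p add -uv.
So kehmeh → kehmuh.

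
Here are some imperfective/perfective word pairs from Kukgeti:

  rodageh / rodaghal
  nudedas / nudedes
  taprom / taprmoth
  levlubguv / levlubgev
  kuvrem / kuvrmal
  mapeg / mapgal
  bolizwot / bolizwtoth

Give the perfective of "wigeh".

wighal

kuvrem and taprom both end in -m yet inflect differently (kuvrmal, taprmoth), so the final letter is not what conditions the rule; the last vowel is.
"wigeh" has last vowel 'e'. The stems whose last vowel is 'e' (mapeg → mapgal, kuvrem → kuvrmal, rodageh → rodaghal) delete the last vowel and add -al.
So wigeh → wighal.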